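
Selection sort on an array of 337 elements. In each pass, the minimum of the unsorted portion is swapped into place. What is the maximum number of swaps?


Selection sort performs one swap per pass:
  Pass 1: find min in positions 0 to 336, swap with position 0
  Pass 2: find min in positions 1 to 336, swap with position 1
  Pass 3: find min in positions 2 to 336, swap with position 2
  Pass 4: find min in positions 3 to 336, swap with position 3
  Pass 5: find min in positions 4 to 336, swap with position 4
  ... (331 more passes)
Total passes (and swaps) = n - 1 = 337 - 1 = 336


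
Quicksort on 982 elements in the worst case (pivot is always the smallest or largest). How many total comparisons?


In the worst case, each partition step picks the worst pivot:
  Partition 1: 981 comparisons (n-1 elements to compare)
  Partition 2: 980 comparisons
  Partition 3: 979 comparisons
  Partition 4: 978 comparisons
  Partition 5: 977 comparisons
  ...
  Last partition: 0 comparisons
Total = (n-1) + (n-2) + ... + 1 + 0 = n*(n-1)/2
= 982*981/2 = 481671


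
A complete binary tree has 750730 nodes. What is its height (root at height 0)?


In a complete binary tree, level k holds nodes 2^k .. 2^(k+1)-1 (1-indexed).
Height = floor(log2(n)) = floor(log2(750730)) = 19
Check: 2^19 = 524288 <= 750730 < 1048576 = 2^20


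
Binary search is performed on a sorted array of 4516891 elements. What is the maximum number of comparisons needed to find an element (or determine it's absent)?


Binary search halves the search space each comparison:
  Step 1: search space = 4516891 -> 2258445
  Step 2: search space = 2258445 -> 1129222
  Step 3: search space = 1129222 -> 564611
  Step 4: search space = 564611 -> 282305
  Step 5: search space = 282305 -> 141152
  Step 6: search space = 141152 -> 70576
  Step 7: search space = 70576 -> 35288
  Step 8: search space = 35288 -> 17644
  Step 9: search space = 17644 -> 8822
  Step 10: search space = 8822 -> 4411
  Step 11: search space = 4411 -> 2205
  Step 12: search space = 2205 -> 1102
  Step 13: search space = 1102 -> 551
  Step 14: search space = 551 -> 275
  Step 15: search space = 275 -> 137
  Step 16: search space = 137 -> 68
  Step 17: search space = 68 -> 34
  Step 18: search space = 34 -> 17
  Step 19: search space = 17 -> 8
  Step 20: search space = 8 -> 4
  Step 21: search space = 4 -> 2
  Step 22: search space = 2 -> 1
  Step 23: search space = 1 (final check)
Maximum comparisons = floor(log2(4516891)) + 1 = 22 + 1 = 23


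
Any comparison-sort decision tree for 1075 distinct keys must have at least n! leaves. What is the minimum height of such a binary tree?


A binary decision tree of height h has at most 2^h leaves and needs at least n! of them, so h >= ceil(log2(n!)).
1075! is far too large to multiply out, so use Stirling's series:
  ln(n!) ~ n ln n - n + (1/2) ln(2 pi n) + 1/(12n)  (error below 1/(360 n^3), negligible here)
  ln(1075) = 6.9800759
  n ln n = 1075 * 6.9800759 = 7503.5816
  (1/2) ln(2 pi * 1075) = (1/2) ln(6754.4242) = 4.4090
  1/(12*1075) = 0.0001
  ln(1075!) ~ 7503.5816 - 1075 + 4.4090 + 0.0001 = 6432.9907
Convert to base 2: log2(1075!) = 6432.9907 / ln 2 = 6432.9907 / 0.69314718 = 9280.8438
ceil(9280.8438) = 9281


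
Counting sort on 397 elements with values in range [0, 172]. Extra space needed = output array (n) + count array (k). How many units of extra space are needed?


Output array size: 397 (to store sorted result)
Count array size: 173 (one slot per possible value, range 0 to 172)
Total extra space = 397 + 173 = 570


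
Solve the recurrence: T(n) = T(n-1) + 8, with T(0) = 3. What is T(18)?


Unrolling the recurrence:
T(18) = T(17) + 8
       = T(16) + 8 + 8
       = T(15) + 8*3
       ...
       = T(0) + 8*18
       = 3 + 144 = 147


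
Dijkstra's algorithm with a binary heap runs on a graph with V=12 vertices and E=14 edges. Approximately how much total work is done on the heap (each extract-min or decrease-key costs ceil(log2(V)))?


Dijkstra with a binary heap: each vertex is extracted once, each edge may relax once.
Each heap operation costs O(log V).
V + E = 12 + 14 = 26
ceil(log2(12)) = 4 (since 2^3 = 8 < 12 <= 16 = 2^4)
Total heap work = (V+E) * ceil(log2(V)) = 26 * 4 = 104


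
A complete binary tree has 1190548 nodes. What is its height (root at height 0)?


In a complete binary tree, level k holds nodes 2^k .. 2^(k+1)-1 (1-indexed).
Height = floor(log2(n)) = floor(log2(1190548)) = 20
Check: 2^20 = 1048576 <= 1190548 < 2097152 = 2^21


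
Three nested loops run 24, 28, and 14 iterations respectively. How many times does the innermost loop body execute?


Loop 1 (outermost): 24 iterations
Loop 2 (middle): 28 iterations per outer
Loop 3 (innermost): 14 iterations per middle
Total = 24 * 28 * 14 = 9408


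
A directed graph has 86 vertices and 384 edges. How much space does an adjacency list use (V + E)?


Adjacency list: one list head per vertex + one entry per edge
Vertex heads: 86
Edge entries: 384
Total = 86 + 384 = 470


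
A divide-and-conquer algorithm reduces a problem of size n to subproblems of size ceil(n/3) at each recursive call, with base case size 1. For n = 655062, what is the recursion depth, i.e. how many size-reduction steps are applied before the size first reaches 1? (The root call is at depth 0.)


Each step divides the size by 3 (rounding up); after k steps the size is ceil(n/3^k), which equals 1 exactly when 3^k >= n.
So the depth is the smallest k with 3^k >= 655062, i.e. ceil(log_3(655062)).
3^12 = 531441 < 655062 <= 1594323 = 3^13
Recursion depth = 13


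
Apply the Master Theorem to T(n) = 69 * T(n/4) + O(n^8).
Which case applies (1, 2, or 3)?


The Master Theorem: T(n) = a*T(n/b) + O(n^c)
  a = 69, b = 4, c = 8
log_b(a) = log_4(69) ~ 3.054
Compare b^c with a: 4^8 = 65536 > 69, so c > log_b(a).
Since c > log_b(a), Case 3 applies.
T(n) = O(n^8)
Master Theorem case = 3


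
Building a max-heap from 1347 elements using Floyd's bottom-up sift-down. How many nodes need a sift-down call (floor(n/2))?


In a heap of 1347 elements (0-indexed array):
  Last element index: 1346
  Parent of last element: floor((1346 - 1) / 2) = 672
  Internal nodes: indices 0 to 672
  Count = floor(1347/2) = 673


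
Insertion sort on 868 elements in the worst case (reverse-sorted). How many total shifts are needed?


In the worst case (reverse-sorted), each element shifts past all previous:
  Element 1: 1 shifts
  Element 2: 2 shifts
  Element 3: 3 shifts
  Element 4: 4 shifts
  Element 5: 5 shifts
  ...
  Element 867: 867 shifts
Total = 1 + 2 + ... + 867
= 868*(868-1)/2 = 376278


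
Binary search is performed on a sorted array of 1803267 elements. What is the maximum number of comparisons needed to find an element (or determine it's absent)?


Binary search halves the search space each comparison:
  Step 1: search space = 1803267 -> 901633
  Step 2: search space = 901633 -> 450816
  Step 3: search space = 450816 -> 225408
  Step 4: search space = 225408 -> 112704
  Step 5: search space = 112704 -> 56352
  Step 6: search space = 56352 -> 28176
  Step 7: search space = 28176 -> 14088
  Step 8: search space = 14088 -> 7044
  Step 9: search space = 7044 -> 3522
  Step 10: search space = 3522 -> 1761
  Step 11: search space = 1761 -> 880
  Step 12: search space = 880 -> 440
  Step 13: search space = 440 -> 220
  Step 14: search space = 220 -> 110
  Step 15: search space = 110 -> 55
  Step 16: search space = 55 -> 27
  Step 17: search space = 27 -> 13
  Step 18: search space = 13 -> 6
  Step 19: search space = 6 -> 3
  Step 20: search space = 3 -> 1
  Step 21: search space = 1 (final check)
Maximum comparisons = floor(log2(1803267)) + 1 = 20 + 1 = 21


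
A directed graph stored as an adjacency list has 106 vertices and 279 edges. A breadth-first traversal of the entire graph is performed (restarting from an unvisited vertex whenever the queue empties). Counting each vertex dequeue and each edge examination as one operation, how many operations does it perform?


A full BFS traversal dequeues each vertex once and examines each edge once.
Vertex visits: 106
Edge visits: 279
V + E = 106 + 279 = 385


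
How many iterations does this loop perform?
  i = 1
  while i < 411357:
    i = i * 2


The loop variable doubles each iteration:
i = 1 -> 2 -> 4 -> 8 -> 16 -> 32 -> 64 -> 128 -> 256 -> 512 -> 1024 -> 2048 -> 4096 -> 8192 -> 16384 -> 32768 -> 65536 -> 131072 -> 262144 -> 524288 (stop, 524288 >= 411357)
Number of doublings = ceil(log2(411357)) = 19


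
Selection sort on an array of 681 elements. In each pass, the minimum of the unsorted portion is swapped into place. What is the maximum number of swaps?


Selection sort performs one swap per pass:
  Pass 1: find min in positions 0 to 680, swap with position 0
  Pass 2: find min in positions 1 to 680, swap with position 1
  Pass 3: find min in positions 2 to 680, swap with position 2
  Pass 4: find min in positions 3 to 680, swap with position 3
  Pass 5: find min in positions 4 to 680, swap with position 4
  ... (675 more passes)
Total passes (and swaps) = n - 1 = 681 - 1 = 680


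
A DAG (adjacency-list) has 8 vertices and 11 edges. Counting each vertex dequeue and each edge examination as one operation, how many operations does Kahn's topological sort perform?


V = 8 (vertex processing)
E = 11 (edge processing)
V + E = 8 + 11 = 19


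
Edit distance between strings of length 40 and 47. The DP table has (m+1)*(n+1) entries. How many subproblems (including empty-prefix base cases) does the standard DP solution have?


The table includes base cases (empty prefixes).
Rows: (m+1) = 41
Columns: (n+1) = 48
Total = 41 * 48 = 1968


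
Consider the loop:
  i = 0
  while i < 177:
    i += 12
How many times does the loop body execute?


Starting at i = 0, each iteration adds 12.
Iterations until i >= 177:
  Iteration 1: i = 0 -> i = 12
  Iteration 2: i = 12 -> i = 24
  Iteration 3: i = 24 -> i = 36
  Iteration 4: i = 36 -> i = 48
  Iteration 5: i = 48 -> i = 60
  Iteration 6: i = 60 -> i = 72
  Iteration 7: i = 72 -> i = 84
  Iteration 8: i = 84 -> i = 96
  ... continuing ...
Total iterations = ceil(177/12) = 15


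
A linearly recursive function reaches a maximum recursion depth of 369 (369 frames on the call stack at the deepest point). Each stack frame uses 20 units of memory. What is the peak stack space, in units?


Maximum recursion depth = 369 frames
Memory per frame = 20 units
Total stack space = depth * frame_size
= 369 * 20 = 7380


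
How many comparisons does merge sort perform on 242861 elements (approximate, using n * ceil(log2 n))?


Recursion depth: ceil(log2(242861)) = 18
Each recursion level merges n = 242861 elements
Total = 242861 * 18 = 4371498


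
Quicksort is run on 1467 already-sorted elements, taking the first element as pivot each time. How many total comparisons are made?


Sum of comparisons per partition:
1466 + 1465 + ... + 1 + 0
= 1467 * (1467 - 1) / 2
= 1467 * 1466 / 2
= 1075311


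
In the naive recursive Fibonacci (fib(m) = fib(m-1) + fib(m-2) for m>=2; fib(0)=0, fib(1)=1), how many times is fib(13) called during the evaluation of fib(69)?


Let N(m) = number of times fib(m) is called while evaluating fib(69).
N(69) = 1 (the initial call).
N(68) = 1 (only fib(69) calls it).
For 1 <= m <= 67: fib(m) is called by fib(m+1) and fib(m+2), so
  N(m) = N(m+1) + N(m+2).
fib(0) is called only by fib(2), so N(0) = N(2).
Walk down from m=69:
  N(69)=1, N(68)=1, N(67)=2, N(66)=3, N(65)=5, N(64)=8, N(63)=13, N(62)=21, N(61)=34, N(60)=55, N(59)=89, N(58)=144, N(57)=233, N(56)=377, N(55)=610, N(54)=987, N(53)=1597, N(52)=2584, N(51)=4181, N(50)=6765, N(49)=10946, N(48)=17711, N(47)=28657, N(46)=46368, N(45)=75025, N(44)=121393, N(43)=196418, N(42)=317811, N(41)=514229, N(40)=832040, N(39)=1346269, N(38)=2178309, N(37)=3524578, N(36)=5702887, N(35)=9227465, N(34)=14930352, N(33)=24157817, N(32)=39088169, N(31)=63245986, N(30)=102334155, N(29)=165580141, N(28)=267914296, N(27)=433494437, N(26)=701408733, N(25)=1134903170, N(24)=1836311903, N(23)=2971215073, N(22)=4807526976, N(21)=7778742049, N(20)=12586269025, N(19)=20365011074, N(18)=32951280099, N(17)=53316291173, N(16)=86267571272, N(15)=139583862445, N(14)=225851433717, N(13)=365435296162
N(13) = 365435296162


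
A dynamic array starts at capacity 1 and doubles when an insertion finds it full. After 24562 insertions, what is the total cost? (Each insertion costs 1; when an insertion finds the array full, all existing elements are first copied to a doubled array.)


Insertion cost: 24562 (one per element)
Resizes occur just before inserting elements 2, 3, 5, 9, ...
Elements copied at each resize: 1 + 2 + 4 + 8 + 16 + 32 + 64 + 128 + 256 + 512 + 1024 + 2048 + 4096 + 8192 + 16384
Sum of copies = 32767 (geometric series: 2^k - 1)
Total = 24562 + 32767 = 57329


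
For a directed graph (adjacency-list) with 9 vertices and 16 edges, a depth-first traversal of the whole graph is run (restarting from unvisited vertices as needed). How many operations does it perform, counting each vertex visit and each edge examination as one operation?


A full DFS traversal visits each vertex once and examines each edge once.
V = 9
E = 16
Sum = 9 + 16 = 25


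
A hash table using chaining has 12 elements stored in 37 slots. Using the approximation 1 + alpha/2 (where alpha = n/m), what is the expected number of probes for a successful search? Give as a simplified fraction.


Load factor alpha = n/m = 12/37
Expected probes = 1 + alpha/2 = 1 + 12/(2*37)
= 1 + 12/74
= 74/74 + 12/74
= 86/74
Simplify: 43/37


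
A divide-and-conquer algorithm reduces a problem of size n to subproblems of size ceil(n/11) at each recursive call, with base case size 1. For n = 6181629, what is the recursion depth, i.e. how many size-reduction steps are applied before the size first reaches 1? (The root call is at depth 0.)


Each step divides the size by 11 (rounding up); after k steps the size is ceil(n/11^k), which equals 1 exactly when 11^k >= n.
So the depth is the smallest k with 11^k >= 6181629, i.e. ceil(log_11(6181629)).
11^6 = 1771561 < 6181629 <= 19487171 = 11^7
Recursion depth = 7


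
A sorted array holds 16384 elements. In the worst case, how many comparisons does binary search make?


Halving sequence: 16384 -> 8192 -> 4096 -> 2048 -> 1024 -> 512 -> 256 -> 128 -> 64 -> 32 -> 16 -> 8 -> 4 -> 2 -> 1
Number of halvings = 14
Max comparisons = 14 + 1 = 15


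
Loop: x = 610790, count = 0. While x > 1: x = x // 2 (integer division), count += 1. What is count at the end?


The variable x halves each step:
x = 610790 -> 305395 -> 152697 -> 76348 -> 38174 -> 19087 -> 9543 -> 4771 -> 2385 -> 1192 -> 596 -> 298 -> 149 -> 74 -> 37 -> 18 -> 9 -> 4 -> 2 -> 1
Number of halvings = floor(log2(610790)) = 19


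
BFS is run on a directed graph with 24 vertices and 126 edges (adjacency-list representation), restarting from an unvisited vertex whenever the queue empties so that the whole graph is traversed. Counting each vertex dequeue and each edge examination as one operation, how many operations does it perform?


A full BFS traversal dequeues each vertex exactly once and examines each directed edge exactly once.
V = 24 (vertex processing cost)
E = 126 (edge examination cost)
Total operations proportional to V + E = 24 + 126 = 150


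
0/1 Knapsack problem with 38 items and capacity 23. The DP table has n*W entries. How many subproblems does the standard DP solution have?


The DP table is indexed by (item, capacity).
Rows: 38 items
Columns: 23 capacity values (1 to W)
Total subproblems = 38 * 23 = 874


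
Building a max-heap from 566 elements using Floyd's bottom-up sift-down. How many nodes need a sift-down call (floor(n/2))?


In a heap of 566 elements (0-indexed array):
  Last element index: 565
  Parent of last element: floor((565 - 1) / 2) = 282
  Internal nodes: indices 0 to 282
  Count = floor(566/2) = 283


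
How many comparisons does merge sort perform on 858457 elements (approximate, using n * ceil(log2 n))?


Recursion depth: ceil(log2(858457)) = 20
Each recursion level merges n = 858457 elements
Total = 858457 * 20 = 17169140


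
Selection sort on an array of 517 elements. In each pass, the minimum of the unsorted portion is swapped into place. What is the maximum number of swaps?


Selection sort performs one swap per pass:
  Pass 1: find min in positions 0 to 516, swap with position 0
  Pass 2: find min in positions 1 to 516, swap with position 1
  Pass 3: find min in positions 2 to 516, swap with position 2
  Pass 4: find min in positions 3 to 516, swap with position 3
  Pass 5: find min in positions 4 to 516, swap with position 4
  ... (511 more passes)
Total passes (and swaps) = n - 1 = 517 - 1 = 516


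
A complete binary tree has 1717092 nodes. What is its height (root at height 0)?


In a complete binary tree, level k holds nodes 2^k .. 2^(k+1)-1 (1-indexed).
Height = floor(log2(n)) = floor(log2(1717092)) = 20
Check: 2^20 = 1048576 <= 1717092 < 2097152 = 2^21


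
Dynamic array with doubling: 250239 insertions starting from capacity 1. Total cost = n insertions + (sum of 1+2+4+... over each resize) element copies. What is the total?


n = 250239
Insertion costs: 250239
Resizes copy 1, 2, 4, ... up to the largest power of 2 that is <= n-1 = 250238, i.e. 131072.
Copy costs = 1 + 2 + 4 + 8 + 16 + 32 + 64 + 128 + 256 + 512 + 1024 + 2048 + 4096 + 8192 + 16384 + 32768 + 65536 + 131072 = 262143
Total = 250239 + 262143 = 512382


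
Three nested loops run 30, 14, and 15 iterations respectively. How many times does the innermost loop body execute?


Loop 1 (outermost): 30 iterations
Loop 2 (middle): 14 iterations per outer
Loop 3 (innermost): 15 iterations per middle
Total = 30 * 14 * 15 = 6300


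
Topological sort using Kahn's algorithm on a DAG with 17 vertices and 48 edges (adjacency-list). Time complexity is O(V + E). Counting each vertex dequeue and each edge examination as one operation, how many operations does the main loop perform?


Kahn's algorithm:
  1. Compute in-degrees: O(V + E)
  2. Process queue: each vertex dequeued once (O(V))
     each edge examined once (O(E))
Total = V + E = 17 + 48 = 65


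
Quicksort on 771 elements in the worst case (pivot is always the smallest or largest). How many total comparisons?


In the worst case, each partition step picks the worst pivot:
  Partition 1: 770 comparisons (n-1 elements to compare)
  Partition 2: 769 comparisons
  Partition 3: 768 comparisons
  Partition 4: 767 comparisons
  Partition 5: 766 comparisons
  ...
  Last partition: 0 comparisons
Total = (n-1) + (n-2) + ... + 1 + 0 = n*(n-1)/2
= 771*770/2 = 296835


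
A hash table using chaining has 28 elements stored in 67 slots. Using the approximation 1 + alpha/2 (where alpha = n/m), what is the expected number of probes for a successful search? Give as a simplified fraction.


Load factor alpha = n/m = 28/67
Expected probes = 1 + alpha/2 = 1 + 28/(2*67)
= 1 + 28/134
= 134/134 + 28/134
= 162/134
Simplify: 81/67


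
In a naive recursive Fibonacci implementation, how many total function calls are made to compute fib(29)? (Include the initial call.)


Let C(m) = total calls to evaluate fib(m). Then C(0)=C(1)=1, and
C(m) = 1 + C(m-1) + C(m-2) for m >= 2.
Build the table (each entry = 1 + previous two):
  C(0) = 1
  C(1) = 1
  C(2) = 1 + 1 + 1 = 3
  C(3) = 1 + 3 + 1 = 5
  C(4) = 1 + 5 + 3 = 9
  C(5) = 1 + 9 + 5 = 15
  C(6) = 1 + 15 + 9 = 25
  C(7) = 1 + 25 + 15 = 41
  C(8) = 1 + 41 + 25 = 67
  C(9) = 1 + 67 + 41 = 109
  C(10) = 1 + 109 + 67 = 177
  C(11) = 1 + 177 + 109 = 287
  C(12) = 1 + 287 + 177 = 465
  C(13) = 1 + 465 + 287 = 753
  C(14) = 1 + 753 + 465 = 1219
  C(15) = 1 + 1219 + 753 = 1973
  C(16) = 1 + 1973 + 1219 = 3193
  C(17) = 1 + 3193 + 1973 = 5167
  C(18) = 1 + 5167 + 3193 = 8361
  C(19) = 1 + 8361 + 5167 = 13529
  C(20) = 1 + 13529 + 8361 = 21891
  C(21) = 1 + 21891 + 13529 = 35421
  C(22) = 1 + 35421 + 21891 = 57313
  C(23) = 1 + 57313 + 35421 = 92735
  C(24) = 1 + 92735 + 57313 = 150049
  C(25) = 1 + 150049 + 92735 = 242785
  C(26) = 1 + 242785 + 150049 = 392835
  C(27) = 1 + 392835 + 242785 = 635621
  C(28) = 1 + 635621 + 392835 = 1028457
  C(29) = 1 + 1028457 + 635621 = 1664079
Total calls for fib(29) = 1664079


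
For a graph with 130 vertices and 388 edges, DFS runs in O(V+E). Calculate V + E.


A full DFS traversal visits each vertex once and examines each edge once.
V = 130
E = 388
Sum = 130 + 388 = 518


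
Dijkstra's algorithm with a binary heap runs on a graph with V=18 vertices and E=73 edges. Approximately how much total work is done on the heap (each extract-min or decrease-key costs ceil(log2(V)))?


Dijkstra with a binary heap: each vertex is extracted once, each edge may relax once.
Each heap operation costs O(log V).
V + E = 18 + 73 = 91
ceil(log2(18)) = 5 (since 2^4 = 16 < 18 <= 32 = 2^5)
Total heap work = (V+E) * ceil(log2(V)) = 91 * 5 = 455


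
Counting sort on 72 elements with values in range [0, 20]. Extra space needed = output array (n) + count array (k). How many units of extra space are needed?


Output array size: 72 (to store sorted result)
Count array size: 21 (one slot per possible value, range 0 to 20)
Total extra space = 72 + 21 = 93


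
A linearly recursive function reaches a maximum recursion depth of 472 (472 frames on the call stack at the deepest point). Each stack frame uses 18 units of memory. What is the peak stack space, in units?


Maximum recursion depth = 472 frames
Memory per frame = 18 units
Total stack space = depth * frame_size
= 472 * 18 = 8496


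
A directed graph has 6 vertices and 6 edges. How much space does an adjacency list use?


Adjacency list: one list head per vertex + one entry per edge
Vertex heads: 6
Edge entries: 6
Total = 6 + 6 = 12


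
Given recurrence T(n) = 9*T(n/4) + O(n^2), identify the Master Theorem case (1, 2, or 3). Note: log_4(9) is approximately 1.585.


Master Theorem parameters: a=9, b=4, c=2
log_b(a) = 1.585
Compare b^c with a: 4^2 = 16 > 9, so c > log_b(a).
Comparing c=2 vs log_b(a)=1.585:
2 > 1.585 => Case 3
Result: T(n) = O(n^2)
Master Theorem case = 3


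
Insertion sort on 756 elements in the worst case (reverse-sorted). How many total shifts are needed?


In the worst case (reverse-sorted), each element shifts past all previous:
  Element 1: 1 shifts
  Element 2: 2 shifts
  Element 3: 3 shifts
  Element 4: 4 shifts
  Element 5: 5 shifts
  ...
  Element 755: 755 shifts
Total = 1 + 2 + ... + 755
= 756*(756-1)/2 = 285390


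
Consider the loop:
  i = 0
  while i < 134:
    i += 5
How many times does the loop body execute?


Starting at i = 0, each iteration adds 5.
Iterations until i >= 134:
  Iteration 1: i = 0 -> i = 5
  Iteration 2: i = 5 -> i = 10
  Iteration 3: i = 10 -> i = 15
  Iteration 4: i = 15 -> i = 20
  Iteration 5: i = 20 -> i = 25
  Iteration 6: i = 25 -> i = 30
  Iteration 7: i = 30 -> i = 35
  Iteration 8: i = 35 -> i = 40
  ... continuing ...
Total iterations = ceil(134/5) = 27


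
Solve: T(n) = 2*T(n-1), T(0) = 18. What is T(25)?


Unrolling:
T(25) = 2*T(24) = 2^2*T(23) = ... = 2^25*T(0)
= 2^25 * 18
= 33554432 * 18 = 603979776


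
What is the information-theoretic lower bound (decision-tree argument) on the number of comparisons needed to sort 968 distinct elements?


A binary decision tree of height h has at most 2^h leaves and needs at least n! of them, so h >= ceil(log2(n!)).
968! is far too large to multiply out, so use Stirling's series:
  ln(n!) ~ n ln n - n + (1/2) ln(2 pi n) + 1/(12n)  (error below 1/(360 n^3), negligible here)
  ln(968) = 6.8752321
  n ln n = 968 * 6.8752321 = 6655.2247
  (1/2) ln(2 pi * 968) = (1/2) ln(6082.1234) = 4.3566
  1/(12*968) = 0.0001
  ln(968!) ~ 6655.2247 - 968 + 4.3566 + 0.0001 = 5691.5814
Convert to base 2: log2(968!) = 5691.5814 / ln 2 = 5691.5814 / 0.69314718 = 8211.2163
ceil(8211.2163) = 8212


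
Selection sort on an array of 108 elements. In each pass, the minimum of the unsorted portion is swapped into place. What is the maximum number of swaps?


Selection sort performs one swap per pass:
  Pass 1: find min in positions 0 to 107, swap with position 0
  Pass 2: find min in positions 1 to 107, swap with position 1
  Pass 3: find min in positions 2 to 107, swap with position 2
  Pass 4: find min in positions 3 to 107, swap with position 3
  Pass 5: find min in positions 4 to 107, swap with position 4
  ... (102 more passes)
Total passes (and swaps) = n - 1 = 108 - 1 = 107


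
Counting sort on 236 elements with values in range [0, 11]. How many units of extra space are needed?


Output array size: 236 (to store sorted result)
Count array size: 12 (one slot per possible value, range 0 to 11)
Total extra space = 236 + 12 = 248


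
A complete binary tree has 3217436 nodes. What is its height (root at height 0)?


In a complete binary tree, level k holds nodes 2^k .. 2^(k+1)-1 (1-indexed).
Height = floor(log2(n)) = floor(log2(3217436)) = 21
Check: 2^21 = 2097152 <= 3217436 < 4194304 = 2^22


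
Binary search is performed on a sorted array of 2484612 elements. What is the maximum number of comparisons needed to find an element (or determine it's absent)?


Binary search halves the search space each comparison:
  Step 1: search space = 2484612 -> 1242306
  Step 2: search space = 1242306 -> 621153
  Step 3: search space = 621153 -> 310576
  Step 4: search space = 310576 -> 155288
  Step 5: search space = 155288 -> 77644
  Step 6: search space = 77644 -> 38822
  Step 7: search space = 38822 -> 19411
  Step 8: search space = 19411 -> 9705
  Step 9: search space = 9705 -> 4852
  Step 10: search space = 4852 -> 2426
  Step 11: search space = 2426 -> 1213
  Step 12: search space = 1213 -> 606
  Step 13: search space = 606 -> 303
  Step 14: search space = 303 -> 151
  Step 15: search space = 151 -> 75
  Step 16: search space = 75 -> 37
  Step 17: search space = 37 -> 18
  Step 18: search space = 18 -> 9
  Step 19: search space = 9 -> 4
  Step 20: search space = 4 -> 2
  Step 21: search space = 2 -> 1
  Step 22: search space = 1 (final check)
Maximum comparisons = floor(log2(2484612)) + 1 = 21 + 1 = 22


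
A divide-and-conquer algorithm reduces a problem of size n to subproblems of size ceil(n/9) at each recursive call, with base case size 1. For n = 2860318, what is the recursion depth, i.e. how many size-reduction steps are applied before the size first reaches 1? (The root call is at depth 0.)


Each step divides the size by 9 (rounding up); after k steps the size is ceil(n/9^k), which equals 1 exactly when 9^k >= n.
So the depth is the smallest k with 9^k >= 2860318, i.e. ceil(log_9(2860318)).
9^6 = 531441 < 2860318 <= 4782969 = 9^7
Recursion depth = 7


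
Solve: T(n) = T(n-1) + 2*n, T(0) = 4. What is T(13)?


Expanding the recurrence:
T(13) = T(12) + 2*13
       = T(11) + 2*12 + 2*13
       ...
       = T(0) + 2*(1 + 2 + ... + 13)
       = 4 + 2 * 13*14/2
       = 4 + 2 * 91
       = 4 + 182 = 186


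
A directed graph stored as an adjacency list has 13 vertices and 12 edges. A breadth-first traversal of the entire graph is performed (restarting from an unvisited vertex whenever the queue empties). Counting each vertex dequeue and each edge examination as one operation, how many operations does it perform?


A full BFS traversal dequeues each vertex once and examines each edge once.
Vertex visits: 13
Edge visits: 12
V + E = 13 + 12 = 25


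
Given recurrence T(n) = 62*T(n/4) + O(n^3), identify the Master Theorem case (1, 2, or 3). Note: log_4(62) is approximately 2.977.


Master Theorem parameters: a=62, b=4, c=3
log_b(a) = 2.977
Compare b^c with a: 4^3 = 64 > 62, so c > log_b(a).
Comparing c=3 vs log_b(a)=2.977:
3 > 2.977 => Case 3
Result: T(n) = O(n^3)
Master Theorem case = 3


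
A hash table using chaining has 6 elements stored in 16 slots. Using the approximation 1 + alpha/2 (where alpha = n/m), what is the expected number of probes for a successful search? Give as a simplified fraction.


Load factor alpha = n/m = 6/16
Expected probes = 1 + alpha/2 = 1 + 6/(2*16)
= 1 + 6/32
= 32/32 + 6/32
= 38/32
Simplify: 19/16


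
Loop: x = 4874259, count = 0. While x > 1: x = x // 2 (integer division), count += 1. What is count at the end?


The variable x halves each step:
x = 4874259 -> 2437129 -> 1218564 -> 609282 -> 304641 -> 152320 -> 76160 -> 38080 -> 19040 -> 9520 -> 4760 -> 2380 -> 1190 -> 595 -> 297 -> 148 -> 74 -> 37 -> 18 -> 9 -> 4 -> 2 -> 1
Number of halvings = floor(log2(4874259)) = 22


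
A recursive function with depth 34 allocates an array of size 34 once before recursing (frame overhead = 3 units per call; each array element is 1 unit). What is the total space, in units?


Array allocation: 34 units (allocated once)
Stack frames: 34 deep * 3 per frame = 102 units
Total = 34 + 102 = 136


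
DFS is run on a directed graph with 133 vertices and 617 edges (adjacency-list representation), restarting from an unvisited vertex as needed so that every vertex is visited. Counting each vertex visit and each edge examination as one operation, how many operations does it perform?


A full DFS traversal processes each vertex exactly once (push/pop on stack).
Each directed edge is examined once.
V = 133, E = 617
V + E = 750


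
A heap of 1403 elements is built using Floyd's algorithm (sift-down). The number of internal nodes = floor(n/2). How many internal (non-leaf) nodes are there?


Leaf nodes occupy roughly half the array.
Sift-down is called for each internal node, starting from the last one.
Internal nodes = floor(n/2) = floor(1403/2) = 701


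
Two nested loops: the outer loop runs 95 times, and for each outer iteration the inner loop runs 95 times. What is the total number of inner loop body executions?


Outer loop: 95 iterations
Inner loop: 95 iterations per outer iteration
Total = 95 * 95 = 9025


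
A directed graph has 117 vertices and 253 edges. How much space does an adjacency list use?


Adjacency list: one list head per vertex + one entry per edge
Vertex heads: 117
Edge entries: 253
Total = 117 + 253 = 370


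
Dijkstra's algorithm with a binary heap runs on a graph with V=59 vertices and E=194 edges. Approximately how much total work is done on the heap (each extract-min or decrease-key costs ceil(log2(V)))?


Dijkstra with a binary heap: each vertex is extracted once, each edge may relax once.
Each heap operation costs O(log V).
V + E = 59 + 194 = 253
ceil(log2(59)) = 6 (since 2^5 = 32 < 59 <= 64 = 2^6)
Total heap work = (V+E) * ceil(log2(V)) = 253 * 6 = 1518


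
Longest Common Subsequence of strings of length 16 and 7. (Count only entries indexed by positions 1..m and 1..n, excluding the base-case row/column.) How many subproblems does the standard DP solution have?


DP table indexed by positions in both strings.
First string: 16 positions
Second string: 7 positions
Total = 16 * 7 = 112


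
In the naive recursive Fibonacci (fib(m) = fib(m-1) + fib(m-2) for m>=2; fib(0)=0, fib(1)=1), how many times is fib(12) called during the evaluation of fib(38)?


Let N(m) = number of times fib(m) is called while evaluating fib(38).
N(38) = 1 (the initial call).
N(37) = 1 (only fib(38) calls it).
For 1 <= m <= 36: fib(m) is called by fib(m+1) and fib(m+2), so
  N(m) = N(m+1) + N(m+2).
fib(0) is called only by fib(2), so N(0) = N(2).
Walk down from m=38:
  N(38)=1, N(37)=1, N(36)=2, N(35)=3, N(34)=5, N(33)=8, N(32)=13, N(31)=21, N(30)=34, N(29)=55, N(28)=89, N(27)=144, N(26)=233, N(25)=377, N(24)=610, N(23)=987, N(22)=1597, N(21)=2584, N(20)=4181, N(19)=6765, N(18)=10946, N(17)=17711, N(16)=28657, N(15)=46368, N(14)=75025, N(13)=121393, N(12)=196418
N(12) = 196418


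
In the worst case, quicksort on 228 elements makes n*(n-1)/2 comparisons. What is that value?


Sum of comparisons per partition:
227 + 226 + ... + 1 + 0
= 228 * (228 - 1) / 2
= 228 * 227 / 2
= 25878


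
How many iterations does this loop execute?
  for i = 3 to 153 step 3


The loop variable i takes values starting at 3 and increments by 3 each iteration.
Sequence: i = 3, 6, 9, 12, 15, 18, 21, 24, 27, ...
The upper bound 153 is inclusive, so the count is floor((last - first) / step) + 1:
floor((153 - 3) / 3) + 1 = floor(150/3) + 1 = 50 + 1 = 51


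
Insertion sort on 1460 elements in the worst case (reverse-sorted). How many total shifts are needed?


In the worst case (reverse-sorted), each element shifts past all previous:
  Element 1: 1 shifts
  Element 2: 2 shifts
  Element 3: 3 shifts
  Element 4: 4 shifts
  Element 5: 5 shifts
  ...
  Element 1459: 1459 shifts
Total = 1 + 2 + ... + 1459
= 1460*(1460-1)/2 = 1065070


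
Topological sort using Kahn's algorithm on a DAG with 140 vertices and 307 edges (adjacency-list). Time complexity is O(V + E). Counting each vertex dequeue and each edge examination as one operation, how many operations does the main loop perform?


Kahn's algorithm:
  1. Compute in-degrees: O(V + E)
  2. Process queue: each vertex dequeued once (O(V))
     each edge examined once (O(E))
Total = V + E = 140 + 307 = 447


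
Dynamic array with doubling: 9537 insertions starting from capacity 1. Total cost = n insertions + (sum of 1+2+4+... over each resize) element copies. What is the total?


n = 9537
Insertion costs: 9537
Resizes copy 1, 2, 4, ... up to the largest power of 2 that is <= n-1 = 9536, i.e. 8192.
Copy costs = 1 + 2 + 4 + 8 + 16 + 32 + 64 + 128 + 256 + 512 + 1024 + 2048 + 4096 + 8192 = 16383
Total = 9537 + 16383 = 25920


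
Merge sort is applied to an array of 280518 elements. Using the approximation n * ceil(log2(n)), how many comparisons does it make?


Merge sort divides the array into halves recursively.
Number of levels = ceil(log2(280518)) = 19
At each level, approximately n = 280518 comparisons are needed for merging.
Total comparisons ~ n * ceil(log2(n)) = 280518 * 19 = 5329842


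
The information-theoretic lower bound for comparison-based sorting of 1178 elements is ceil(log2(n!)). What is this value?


A binary decision tree of height h has at most 2^h leaves and needs at least n! of them, so h >= ceil(log2(n!)).
1178! is far too large to multiply out, so use Stirling's series:
  ln(n!) ~ n ln n - n + (1/2) ln(2 pi n) + 1/(12n)  (error below 1/(360 n^3), negligible here)
  ln(1178) = 7.0715734
  n ln n = 1178 * 7.0715734 = 8330.3135
  (1/2) ln(2 pi * 1178) = (1/2) ln(7401.5923) = 4.4547
  1/(12*1178) = 0.0001
  ln(1178!) ~ 8330.3135 - 1178 + 4.4547 + 0.0001 = 7156.7683
Convert to base 2: log2(1178!) = 7156.7683 / ln 2 = 7156.7683 / 0.69314718 = 10325.0341
ceil(10325.0341) = 10326


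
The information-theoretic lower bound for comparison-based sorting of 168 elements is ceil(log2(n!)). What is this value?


A binary decision tree of height h has at most 2^h leaves and needs at least n! of them, so h >= ceil(log2(n!)).
168! is far too large to multiply out, so use Stirling's series:
  ln(n!) ~ n ln n - n + (1/2) ln(2 pi n) + 1/(12n)  (error below 1/(360 n^3), negligible here)
  ln(168) = 5.1239640
  n ln n = 168 * 5.1239640 = 860.8260
  (1/2) ln(2 pi * 168) = (1/2) ln(1055.5751) = 3.4809
  1/(12*168) = 0.0005
  ln(168!) ~ 860.8260 - 168 + 3.4809 + 0.0005 = 696.3074
Convert to base 2: log2(168!) = 696.3074 / ln 2 = 696.3074 / 0.69314718 = 1004.5592
ceil(1004.5592) = 1005


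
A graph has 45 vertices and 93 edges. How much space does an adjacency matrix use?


Adjacency matrix: V x V grid of entries
Space = V^2 = 45^2 = 45 * 45 = 2025


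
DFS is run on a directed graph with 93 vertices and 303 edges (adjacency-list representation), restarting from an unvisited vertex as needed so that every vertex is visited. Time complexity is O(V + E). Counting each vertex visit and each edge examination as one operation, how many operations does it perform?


A full DFS traversal processes each vertex exactly once (push/pop on stack).
Each directed edge is examined once.
V = 93, E = 303
V + E = 396


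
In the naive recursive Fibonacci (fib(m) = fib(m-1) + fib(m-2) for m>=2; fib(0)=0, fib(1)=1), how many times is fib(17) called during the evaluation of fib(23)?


Let N(m) = number of times fib(m) is called while evaluating fib(23).
N(23) = 1 (the initial call).
N(22) = 1 (only fib(23) calls it).
For 1 <= m <= 21: fib(m) is called by fib(m+1) and fib(m+2), so
  N(m) = N(m+1) + N(m+2).
fib(0) is called only by fib(2), so N(0) = N(2).
Walk down from m=23:
  N(23)=1, N(22)=1, N(21)=2, N(20)=3, N(19)=5, N(18)=8, N(17)=13
N(17) = 13


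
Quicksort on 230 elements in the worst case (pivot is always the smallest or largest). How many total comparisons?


In the worst case, each partition step picks the worst pivot:
  Partition 1: 229 comparisons (n-1 elements to compare)
  Partition 2: 228 comparisons
  Partition 3: 227 comparisons
  Partition 4: 226 comparisons
  Partition 5: 225 comparisons
  ...
  Last partition: 0 comparisons
Total = (n-1) + (n-2) + ... + 1 + 0 = n*(n-1)/2
= 230*229/2 = 26335


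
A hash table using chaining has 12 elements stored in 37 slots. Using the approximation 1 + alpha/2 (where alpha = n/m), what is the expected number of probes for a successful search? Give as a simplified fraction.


Load factor alpha = n/m = 12/37
Expected probes = 1 + alpha/2 = 1 + 12/(2*37)
= 1 + 12/74
= 74/74 + 12/74
= 86/74
Simplify: 43/37


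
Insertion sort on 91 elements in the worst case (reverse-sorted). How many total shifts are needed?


In the worst case (reverse-sorted), each element shifts past all previous:
  Element 1: 1 shifts
  Element 2: 2 shifts
  Element 3: 3 shifts
  Element 4: 4 shifts
  Element 5: 5 shifts
  ...
  Element 90: 90 shifts
Total = 1 + 2 + ... + 90
= 91*(91-1)/2 = 4095


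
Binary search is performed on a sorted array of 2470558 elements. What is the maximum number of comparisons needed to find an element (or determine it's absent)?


Binary search halves the search space each comparison:
  Step 1: search space = 2470558 -> 1235279
  Step 2: search space = 1235279 -> 617639
  Step 3: search space = 617639 -> 308819
  Step 4: search space = 308819 -> 154409
  Step 5: search space = 154409 -> 77204
  Step 6: search space = 77204 -> 38602
  Step 7: search space = 38602 -> 19301
  Step 8: search space = 19301 -> 9650
  Step 9: search space = 9650 -> 4825
  Step 10: search space = 4825 -> 2412
  Step 11: search space = 2412 -> 1206
  Step 12: search space = 1206 -> 603
  Step 13: search space = 603 -> 301
  Step 14: search space = 301 -> 150
  Step 15: search space = 150 -> 75
  Step 16: search space = 75 -> 37
  Step 17: search space = 37 -> 18
  Step 18: search space = 18 -> 9
  Step 19: search space = 9 -> 4
  Step 20: search space = 4 -> 2
  Step 21: search space = 2 -> 1
  Step 22: search space = 1 (final check)
Maximum comparisons = floor(log2(2470558)) + 1 = 21 + 1 = 22


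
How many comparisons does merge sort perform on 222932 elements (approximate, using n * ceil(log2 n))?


Recursion depth: ceil(log2(222932)) = 18
Each recursion level merges n = 222932 elements
Total = 222932 * 18 = 4012776


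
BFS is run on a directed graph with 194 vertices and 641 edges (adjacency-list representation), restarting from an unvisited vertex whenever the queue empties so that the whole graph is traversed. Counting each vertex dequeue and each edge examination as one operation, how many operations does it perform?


A full BFS traversal dequeues each vertex exactly once and examines each directed edge exactly once.
V = 194 (vertex processing cost)
E = 641 (edge examination cost)
Total operations proportional to V + E = 194 + 641 = 835


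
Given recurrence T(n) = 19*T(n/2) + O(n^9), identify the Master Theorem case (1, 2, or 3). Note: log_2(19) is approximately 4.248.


Master Theorem parameters: a=19, b=2, c=9
log_b(a) = 4.248
Compare b^c with a: 2^9 = 512 > 19, so c > log_b(a).
Comparing c=9 vs log_b(a)=4.248:
9 > 4.248 => Case 3
Result: T(n) = O(n^9)
Master Theorem case = 3


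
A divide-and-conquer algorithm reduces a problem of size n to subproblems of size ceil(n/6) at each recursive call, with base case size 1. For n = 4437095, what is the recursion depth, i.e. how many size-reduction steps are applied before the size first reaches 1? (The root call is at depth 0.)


Each step divides the size by 6 (rounding up); after k steps the size is ceil(n/6^k), which equals 1 exactly when 6^k >= n.
So the depth is the smallest k with 6^k >= 4437095, i.e. ceil(log_6(4437095)).
6^8 = 1679616 < 4437095 <= 10077696 = 6^9
Recursion depth = 9
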